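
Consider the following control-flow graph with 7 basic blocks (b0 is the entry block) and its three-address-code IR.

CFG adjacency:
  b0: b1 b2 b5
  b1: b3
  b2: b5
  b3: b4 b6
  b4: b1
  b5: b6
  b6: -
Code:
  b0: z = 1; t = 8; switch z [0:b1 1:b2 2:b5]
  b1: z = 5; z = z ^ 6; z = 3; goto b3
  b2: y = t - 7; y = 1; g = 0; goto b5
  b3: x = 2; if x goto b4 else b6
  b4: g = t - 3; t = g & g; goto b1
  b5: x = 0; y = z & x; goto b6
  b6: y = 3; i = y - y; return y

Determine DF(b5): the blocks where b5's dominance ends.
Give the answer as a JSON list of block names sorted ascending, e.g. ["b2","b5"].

idom tree: b1←b0 b2←b0 b3←b1 b4←b3 b5←b0 b6←b0
Join-block Dom:
  b1: preds {b0,b4}: {b0} ∩ {b0,b1,b3,b4} = {b0}; idom=b0
  b5: preds {b0,b2}: {b0} ∩ {b0,b2} = {b0}; idom=b0
  b6: preds {b3,b5}: {b0,b1,b3} ∩ {b0,b5} = {b0}; idom=b0

DF derivation:
  join b1 pred b0: · stop@b0
  join b1 pred b4: b4→b3→b1 stop@b0
  join b5 pred b0: · stop@b0
  join b5 pred b2: b2 stop@b0
  join b6 pred b3: b3→b1 stop@b0
  join b6 pred b5: b5 stop@b0
  b0: DF=∅
  b1: DF={b1,b6}
  b2: DF={b5}
  b3: DF={b1,b6}
  b4: DF={b1}
  b5: DF={b6}
  b6: DF=∅

DF(b5) = ["b6"]

Answer: ["b6"]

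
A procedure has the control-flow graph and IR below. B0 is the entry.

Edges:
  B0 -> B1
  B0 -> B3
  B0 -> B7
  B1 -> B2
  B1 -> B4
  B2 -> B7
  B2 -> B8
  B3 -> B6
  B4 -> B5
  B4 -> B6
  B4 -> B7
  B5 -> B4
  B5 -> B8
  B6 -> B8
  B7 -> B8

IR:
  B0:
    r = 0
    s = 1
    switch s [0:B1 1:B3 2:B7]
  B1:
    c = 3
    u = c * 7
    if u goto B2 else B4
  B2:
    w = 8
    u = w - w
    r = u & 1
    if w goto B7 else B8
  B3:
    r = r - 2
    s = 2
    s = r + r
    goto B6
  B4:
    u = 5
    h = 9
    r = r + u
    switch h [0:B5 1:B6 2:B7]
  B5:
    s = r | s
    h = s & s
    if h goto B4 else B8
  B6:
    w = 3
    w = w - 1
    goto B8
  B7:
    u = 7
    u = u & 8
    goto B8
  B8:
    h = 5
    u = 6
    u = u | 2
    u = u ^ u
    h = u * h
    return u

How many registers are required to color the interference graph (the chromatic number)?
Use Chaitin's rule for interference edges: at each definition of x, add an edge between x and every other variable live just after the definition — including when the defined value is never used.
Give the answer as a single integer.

Answer: 4

Working:
Per-block:
  B0 def {r,s} use ∅
  B1 def {c,u} use ∅
  B2 def {r,u,w} use ∅
  B3 def {r,s} use {r}
  B4 def {h,r,u} use {r}
  B5 def {h,s} use {r,s}
  B6 def {w} use ∅
  B7 def {u} use ∅
  B8 def {h,u} use ∅

Liveness:
  live B0: ∅→{r,s}
  live B1: {r,s}→{r,s}
  live B2: ∅→∅
  live B3: {r}→∅
  live B4: {r,s}→{r,s}
  live B5: {r,s}→{r,s}
  live B6: ∅→∅
  live B7: ∅→∅
  live B8: ∅→∅

Interference:
  c: {r,s}
  h: {r,s,u}
  r: {c,h,s,u,w}
  s: {c,h,r,u}
  u: {h,r,s,w}
  w: {r,u}

Colouring:
  lower bound: {h,r,s,u} mutually conflict ⇒ χ ≥ 4
  4-colouring: c0={r}  c1={s,w}  c2={c,u}  c3={h}
  χ = 4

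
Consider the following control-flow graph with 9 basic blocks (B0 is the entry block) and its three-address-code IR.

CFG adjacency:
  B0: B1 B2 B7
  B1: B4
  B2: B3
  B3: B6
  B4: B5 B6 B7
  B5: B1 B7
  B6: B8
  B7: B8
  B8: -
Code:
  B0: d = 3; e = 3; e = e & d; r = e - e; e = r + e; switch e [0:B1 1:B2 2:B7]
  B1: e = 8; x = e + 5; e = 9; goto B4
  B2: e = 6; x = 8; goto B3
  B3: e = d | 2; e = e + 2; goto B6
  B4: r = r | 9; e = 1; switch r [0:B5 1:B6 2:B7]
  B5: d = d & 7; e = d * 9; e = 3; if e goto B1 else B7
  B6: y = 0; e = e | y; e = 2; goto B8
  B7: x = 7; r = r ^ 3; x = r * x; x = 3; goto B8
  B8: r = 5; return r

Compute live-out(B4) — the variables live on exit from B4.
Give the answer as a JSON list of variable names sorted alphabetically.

Answer: ["d", "e", "r"]

Analysis:
Block summaries:
  B0: def={d,e,r} ue=∅
  B1: def={e,x} ue=∅
  B2: def={e,x} ue=∅
  B3: def={e} ue={d}
  B4: def={e,r} ue={r}
  B5: def={d,e} ue={d}
  B6: def={e,y} ue={e}
  B7: def={r,x} ue={r}
  B8: def={r} ue=∅

Liveness:
  B0 li=∅ lo={d,r}
  B1 li={d,r} lo={d,r}
  B2 li={d} lo={d}
  B3 li={d} lo={e}
  B4 li={d,r} lo={d,e,r}
  B5 li={d,r} lo={d,r}
  B6 li={e} lo=∅
  B7 li={r} lo=∅
  B8 li=∅ lo=∅

live-out(B4) = ["d", "e", "r"]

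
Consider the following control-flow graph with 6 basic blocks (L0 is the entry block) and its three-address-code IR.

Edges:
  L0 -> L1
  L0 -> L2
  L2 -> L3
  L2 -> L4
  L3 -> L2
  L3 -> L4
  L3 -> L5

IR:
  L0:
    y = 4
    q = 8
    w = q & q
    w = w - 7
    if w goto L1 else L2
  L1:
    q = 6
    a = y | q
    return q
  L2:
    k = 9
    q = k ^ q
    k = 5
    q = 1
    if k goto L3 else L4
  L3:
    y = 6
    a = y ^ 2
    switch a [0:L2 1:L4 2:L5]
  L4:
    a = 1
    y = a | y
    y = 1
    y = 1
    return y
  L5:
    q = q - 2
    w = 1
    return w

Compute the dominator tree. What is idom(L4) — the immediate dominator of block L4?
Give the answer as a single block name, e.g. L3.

Answer: L2

Derivation:
idom tree: L1←L0 L2←L0 L3←L2 L4←L2 L5←L3
Dom at joins:
  L2: preds {L0,L3}: {L0} ∩ {L0,L2,L3} = {L0}; idom=L0
  L4: preds {L2,L3}: {L0,L2} ∩ {L0,L2,L3} = {L0,L2}; idom=L2

idom(L4) = L2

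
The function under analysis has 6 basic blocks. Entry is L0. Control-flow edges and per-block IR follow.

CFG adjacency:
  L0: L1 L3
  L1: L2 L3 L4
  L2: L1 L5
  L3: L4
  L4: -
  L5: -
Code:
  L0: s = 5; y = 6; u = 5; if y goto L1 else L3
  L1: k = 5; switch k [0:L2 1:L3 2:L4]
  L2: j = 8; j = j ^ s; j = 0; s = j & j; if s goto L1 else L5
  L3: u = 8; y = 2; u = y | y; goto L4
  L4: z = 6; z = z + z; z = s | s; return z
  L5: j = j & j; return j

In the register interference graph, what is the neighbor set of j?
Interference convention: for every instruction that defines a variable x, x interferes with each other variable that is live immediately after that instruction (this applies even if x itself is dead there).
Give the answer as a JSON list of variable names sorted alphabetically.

Block summaries:
  L0 def {s,u,y} use ∅
  L1 def {k} use ∅
  L2 def {j,s} use {s}
  L3 def {u,y} use ∅
  L4 def {z} use {s}
  L5 def {j} use {j}

Backward fixpoint:
  live L0: ∅→{s}
  live L1: {s}→{s}
  live L2: {s}→{j,s}
  live L3: {s}→{s}
  live L4: {s}→∅
  live L5: {j}→∅

Interfere edges:
  j↔{s}
  k↔{s}
  s↔{j,k,u,y,z}
  u↔{s,y}
  y↔{s,u}
  z↔{s}

N(j) = ["s"]

Answer: ["s"]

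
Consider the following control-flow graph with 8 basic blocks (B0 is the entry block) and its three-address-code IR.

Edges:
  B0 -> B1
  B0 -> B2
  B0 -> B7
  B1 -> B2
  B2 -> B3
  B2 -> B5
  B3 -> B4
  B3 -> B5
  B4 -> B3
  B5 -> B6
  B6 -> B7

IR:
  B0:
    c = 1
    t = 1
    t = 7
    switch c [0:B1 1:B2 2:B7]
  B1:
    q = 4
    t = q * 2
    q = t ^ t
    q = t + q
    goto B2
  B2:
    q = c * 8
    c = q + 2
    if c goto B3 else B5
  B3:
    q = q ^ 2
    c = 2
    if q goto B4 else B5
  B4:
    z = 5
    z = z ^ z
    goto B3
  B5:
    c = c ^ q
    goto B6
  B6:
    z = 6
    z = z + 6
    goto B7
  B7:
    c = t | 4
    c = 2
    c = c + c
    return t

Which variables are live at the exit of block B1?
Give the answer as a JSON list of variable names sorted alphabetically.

Answer: ["c", "t"]

Derivation:
Per-block:
  B0: {c,t} / ∅
  B1: {q,t} / ∅
  B2: {c,q} / {c}
  B3: {c,q} / {q}
  B4: {z} / ∅
  B5: {c} / {c,q}
  B6: {z} / ∅
  B7: {c} / {t}

Live sets:
  B0: in=∅ out={c,t}
  B1: in={c} out={c,t}
  B2: in={c,t} out={c,q,t}
  B3: in={q,t} out={c,q,t}
  B4: in={q,t} out={q,t}
  B5: in={c,q,t} out={t}
  B6: in={t} out={t}
  B7: in={t} out=∅

live-out(B1) = ["c", "t"]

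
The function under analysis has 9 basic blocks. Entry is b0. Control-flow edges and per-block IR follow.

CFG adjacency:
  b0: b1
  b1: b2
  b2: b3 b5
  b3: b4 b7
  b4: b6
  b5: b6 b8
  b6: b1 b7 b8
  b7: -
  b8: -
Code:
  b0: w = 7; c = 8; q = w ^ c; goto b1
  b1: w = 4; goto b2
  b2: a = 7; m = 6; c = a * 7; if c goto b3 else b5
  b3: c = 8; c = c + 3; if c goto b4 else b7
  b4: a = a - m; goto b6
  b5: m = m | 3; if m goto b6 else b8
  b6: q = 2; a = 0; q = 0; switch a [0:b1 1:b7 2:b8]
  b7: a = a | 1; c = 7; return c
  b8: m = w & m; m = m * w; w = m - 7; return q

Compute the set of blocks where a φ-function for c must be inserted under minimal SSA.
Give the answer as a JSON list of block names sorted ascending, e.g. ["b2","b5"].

idom tree: b1←b0 b2←b1 b3←b2 b4←b3 b5←b2 b6←b2 b7←b2 b8←b2
Dom∩ at merges:
  b1: preds {b0,b6}: {b0} ∩ {b0,b1,b2,b6} = {b0}; idom=b0
  b6: preds {b4,b5}: {b0,b1,b2,b3,b4} ∩ {b0,b1,b2,b5} = {b0,b1,b2}; idom=b2
  b7: preds {b3,b6}: {b0,b1,b2,b3} ∩ {b0,b1,b2,b6} = {b0,b1,b2}; idom=b2
  b8: preds {b5,b6}: {b0,b1,b2,b5} ∩ {b0,b1,b2,b6} = {b0,b1,b2}; idom=b2

Frontier:
  join b1 pred b0: · stop@b0
  join b1 pred b6: b6→b2→b1 stop@b0
  join b6 pred b4: b4→b3 stop@b2
  join b6 pred b5: b5 stop@b2
  join b7 pred b3: b3 stop@b2
  join b7 pred b6: b6 stop@b2
  join b8 pred b5: b5 stop@b2
  join b8 pred b6: b6 stop@b2
  b0 → ∅
  b1 → {b1}
  b2 → {b1}
  b3 → {b6,b7}
  b4 → {b6}
  b5 → {b6,b8}
  b6 → {b1,b7,b8}
  b7 → ∅
  b8 → ∅

φ for c: defs {b0,b2,b3,b7}
  DF⁺ = {b1,b6,b7,b8}

Answer: ["b1", "b6", "b7", "b8"]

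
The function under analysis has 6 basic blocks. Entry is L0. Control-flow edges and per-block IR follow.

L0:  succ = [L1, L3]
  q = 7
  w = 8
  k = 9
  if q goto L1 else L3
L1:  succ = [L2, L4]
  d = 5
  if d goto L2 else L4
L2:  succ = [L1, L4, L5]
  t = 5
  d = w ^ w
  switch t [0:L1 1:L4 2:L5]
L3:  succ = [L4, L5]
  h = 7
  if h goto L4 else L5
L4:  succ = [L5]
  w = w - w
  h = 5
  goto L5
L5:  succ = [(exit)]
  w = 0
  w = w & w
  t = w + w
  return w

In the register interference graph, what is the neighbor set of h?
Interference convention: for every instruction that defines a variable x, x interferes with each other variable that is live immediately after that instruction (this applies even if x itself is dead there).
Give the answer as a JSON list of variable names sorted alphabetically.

Block summaries:
  L0 def {k,q,w} use ∅
  L1 def {d} use ∅
  L2 def {d,t} use {w}
  L3 def {h} use ∅
  L4 def {h,w} use {w}
  L5 def {t,w} use ∅

Liveness:
  L0: in=∅ out={w}
  L1: in={w} out={w}
  L2: in={w} out={w}
  L3: in={w} out={w}
  L4: in={w} out=∅
  L5: in=∅ out=∅

Interference:
  d — {t,w}
  h — {w}
  k — {q,w}
  q — {k,w}
  t — {d,w}
  w — {d,h,k,q,t}

N(h) = ["w"]

Answer: ["w"]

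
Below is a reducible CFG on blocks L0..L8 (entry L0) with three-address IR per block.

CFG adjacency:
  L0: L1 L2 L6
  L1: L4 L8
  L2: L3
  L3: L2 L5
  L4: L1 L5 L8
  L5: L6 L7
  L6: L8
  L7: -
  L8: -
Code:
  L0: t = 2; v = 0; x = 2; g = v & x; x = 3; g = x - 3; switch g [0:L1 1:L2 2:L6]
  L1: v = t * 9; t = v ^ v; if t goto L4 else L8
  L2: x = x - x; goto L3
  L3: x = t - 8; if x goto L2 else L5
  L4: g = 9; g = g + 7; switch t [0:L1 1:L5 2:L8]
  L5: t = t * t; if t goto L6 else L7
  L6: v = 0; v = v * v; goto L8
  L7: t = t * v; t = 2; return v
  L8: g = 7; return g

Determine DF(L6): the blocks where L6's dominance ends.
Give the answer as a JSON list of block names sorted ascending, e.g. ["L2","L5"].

idom tree: L1←L0 L2←L0 L3←L2 L4←L1 L5←L0 L6←L0 L7←L5 L8←L0
Dom∩ at merges:
  L1: preds {L0,L4}: {L0} ∩ {L0,L1,L4} = {L0}; idom=L0
  L2: preds {L0,L3}: {L0} ∩ {L0,L2,L3} = {L0}; idom=L0
  L5: preds {L3,L4}: {L0,L2,L3} ∩ {L0,L1,L4} = {L0}; idom=L0
  L6: preds {L0,L5}: {L0} ∩ {L0,L5} = {L0}; idom=L0
  L8: preds {L1,L4,L6}: {L0,L1} ∩ {L0,L1,L4} ∩ {L0,L6} = {L0}; idom=L0

DF walk-up:
  L1←L0: walk · to L0
  L1←L4: walk L4→L1 to L0
  L2←L0: walk · to L0
  L2←L3: walk L3→L2 to L0
  L5←L3: walk L3→L2 to L0
  L5←L4: walk L4→L1 to L0
  L6←L0: walk · to L0
  L6←L5: walk L5 to L0
  L8←L1: walk L1 to L0
  L8←L4: walk L4→L1 to L0
  L8←L6: walk L6 to L0
  L0 → ∅
  L1 → {L1,L5,L8}
  L2 → {L2,L5}
  L3 → {L2,L5}
  L4 → {L1,L5,L8}
  L5 → {L6}
  L6 → {L8}
  L7 → ∅
  L8 → ∅

DF(L6) = ["L8"]

Answer: ["L8"]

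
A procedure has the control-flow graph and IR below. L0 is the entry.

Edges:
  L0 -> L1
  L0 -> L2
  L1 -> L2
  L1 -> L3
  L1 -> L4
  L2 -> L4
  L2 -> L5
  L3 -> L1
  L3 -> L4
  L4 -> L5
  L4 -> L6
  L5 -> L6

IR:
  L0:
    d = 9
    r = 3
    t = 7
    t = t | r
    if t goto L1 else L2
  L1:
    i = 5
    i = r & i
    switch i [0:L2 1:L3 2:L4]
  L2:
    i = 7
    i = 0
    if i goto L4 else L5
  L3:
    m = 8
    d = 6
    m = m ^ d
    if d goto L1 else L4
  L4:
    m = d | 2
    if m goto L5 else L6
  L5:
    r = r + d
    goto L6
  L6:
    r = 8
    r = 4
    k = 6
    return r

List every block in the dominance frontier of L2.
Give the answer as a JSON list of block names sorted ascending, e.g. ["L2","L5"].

idom tree: L1←L0 L2←L0 L3←L1 L4←L0 L5←L0 L6←L0
Join-block Dom:
  L1: preds {L0,L3}: {L0} ∩ {L0,L1,L3} = {L0}; idom=L0
  L2: preds {L0,L1}: {L0} ∩ {L0,L1} = {L0}; idom=L0
  L4: preds {L1,L2,L3}: {L0,L1} ∩ {L0,L2} ∩ {L0,L1,L3} = {L0}; idom=L0
  L5: preds {L2,L4}: {L0,L2} ∩ {L0,L4} = {L0}; idom=L0
  L6: preds {L4,L5}: {L0,L4} ∩ {L0,L5} = {L0}; idom=L0

Frontier:
  L1←L0: walk · to L0
  L1←L3: walk L3→L1 to L0
  L2←L0: walk · to L0
  L2←L1: walk L1 to L0
  L4←L1: walk L1 to L0
  L4←L2: walk L2 to L0
  L4←L3: walk L3→L1 to L0
  L5←L2: walk L2 to L0
  L5←L4: walk L4 to L0
  L6←L4: walk L4 to L0
  L6←L5: walk L5 to L0
  L0 → ∅
  L1 → {L1,L2,L4}
  L2 → {L4,L5}
  L3 → {L1,L4}
  L4 → {L5,L6}
  L5 → {L6}
  L6 → ∅

DF(L2) = ["L4", "L5"]

Answer: ["L4", "L5"]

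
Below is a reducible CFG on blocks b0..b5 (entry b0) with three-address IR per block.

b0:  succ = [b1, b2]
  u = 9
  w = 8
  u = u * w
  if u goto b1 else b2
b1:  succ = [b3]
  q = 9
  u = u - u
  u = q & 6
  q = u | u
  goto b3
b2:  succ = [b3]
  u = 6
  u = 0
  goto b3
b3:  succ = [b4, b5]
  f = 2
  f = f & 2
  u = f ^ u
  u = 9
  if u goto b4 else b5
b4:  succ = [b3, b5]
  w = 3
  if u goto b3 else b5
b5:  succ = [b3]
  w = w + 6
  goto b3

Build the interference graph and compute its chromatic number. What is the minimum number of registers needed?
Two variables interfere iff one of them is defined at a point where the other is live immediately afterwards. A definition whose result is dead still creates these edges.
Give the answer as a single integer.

Block summaries:
  b0: {u,w} / ∅
  b1: {q,u} / {u}
  b2: {u} / ∅
  b3: {f,u} / {u}
  b4: {w} / {u}
  b5: {w} / {w}

Liveness:
  b0 li=∅ lo={u,w}
  b1 li={u,w} lo={u,w}
  b2 li={w} lo={u,w}
  b3 li={u,w} lo={u,w}
  b4 li={u} lo={u,w}
  b5 li={u,w} lo={u,w}

Interfere edges:
  f — {u,w}
  q — {u,w}
  u — {f,q,w}
  w — {f,q,u}

Registers:
  {f,u,w} pairwise interfere (3-clique) ⇒ χ ≥ 3
  assign f→c2 q→c2 u→c0 w→c1 — no edge inside a register ⇒ χ ≤ 3
  χ = 3

Answer: 3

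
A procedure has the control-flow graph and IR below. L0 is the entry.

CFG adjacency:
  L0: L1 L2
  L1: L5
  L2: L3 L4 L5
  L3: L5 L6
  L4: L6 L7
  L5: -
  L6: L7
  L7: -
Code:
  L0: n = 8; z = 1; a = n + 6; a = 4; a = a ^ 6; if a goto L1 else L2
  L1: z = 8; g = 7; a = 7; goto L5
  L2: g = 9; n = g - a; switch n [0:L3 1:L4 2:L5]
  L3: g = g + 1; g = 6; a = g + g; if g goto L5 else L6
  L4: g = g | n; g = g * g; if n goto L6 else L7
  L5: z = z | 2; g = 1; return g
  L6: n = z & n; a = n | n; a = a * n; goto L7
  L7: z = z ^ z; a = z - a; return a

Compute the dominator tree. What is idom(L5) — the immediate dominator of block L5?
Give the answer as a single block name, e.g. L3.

Answer: L0

Working:
idom tree: L1←L0 L2←L0 L3←L2 L4←L2 L5←L0 L6←L2 L7←L2
Join-block Dom:
  L5: preds {L1,L2,L3}: {L0,L1} ∩ {L0,L2} ∩ {L0,L2,L3} = {L0}; idom=L0
  L6: preds {L3,L4}: {L0,L2,L3} ∩ {L0,L2,L4} = {L0,L2}; idom=L2
  L7: preds {L4,L6}: {L0,L2,L4} ∩ {L0,L2,L6} = {L0,L2}; idom=L2

idom(L5) = L0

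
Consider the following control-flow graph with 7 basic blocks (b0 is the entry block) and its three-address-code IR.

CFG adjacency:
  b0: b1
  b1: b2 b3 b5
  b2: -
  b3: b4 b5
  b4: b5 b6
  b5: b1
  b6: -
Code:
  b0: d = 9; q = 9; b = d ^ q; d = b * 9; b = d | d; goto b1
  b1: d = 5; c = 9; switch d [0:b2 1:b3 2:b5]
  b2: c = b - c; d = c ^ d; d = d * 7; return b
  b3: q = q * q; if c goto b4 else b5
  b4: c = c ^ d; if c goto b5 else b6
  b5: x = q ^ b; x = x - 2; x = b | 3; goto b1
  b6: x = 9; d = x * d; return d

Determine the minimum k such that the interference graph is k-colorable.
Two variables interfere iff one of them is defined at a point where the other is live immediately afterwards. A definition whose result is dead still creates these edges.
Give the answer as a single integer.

Answer: 4

Derivation:
def/use:
  b0: {b,d,q} / ∅
  b1: {c,d} / ∅
  b2: {c,d} / {b,c,d}
  b3: {q} / {c,q}
  b4: {c} / {c,d}
  b5: {x} / {b,q}
  b6: {d,x} / {d}

Backward fixpoint:
  b0 li=∅ lo={b,q}
  b1 li={b,q} lo={b,c,d,q}
  b2 li={b,c,d} lo=∅
  b3 li={b,c,d,q} lo={b,c,d,q}
  b4 li={b,c,d,q} lo={b,d,q}
  b5 li={b,q} lo={b,q}
  b6 li={d} lo=∅

Interference:
  b: {c,d,q,x}
  c: {b,d,q}
  d: {b,c,q,x}
  q: {b,c,d,x}
  x: {b,d,q}

Chromatic number:
  {b,c,d,q} pairwise interfere (4-clique) ⇒ χ ≥ 4
  4-colouring: r0={b}  r1={d}  r2={q}  r3={c,x}
  χ = 4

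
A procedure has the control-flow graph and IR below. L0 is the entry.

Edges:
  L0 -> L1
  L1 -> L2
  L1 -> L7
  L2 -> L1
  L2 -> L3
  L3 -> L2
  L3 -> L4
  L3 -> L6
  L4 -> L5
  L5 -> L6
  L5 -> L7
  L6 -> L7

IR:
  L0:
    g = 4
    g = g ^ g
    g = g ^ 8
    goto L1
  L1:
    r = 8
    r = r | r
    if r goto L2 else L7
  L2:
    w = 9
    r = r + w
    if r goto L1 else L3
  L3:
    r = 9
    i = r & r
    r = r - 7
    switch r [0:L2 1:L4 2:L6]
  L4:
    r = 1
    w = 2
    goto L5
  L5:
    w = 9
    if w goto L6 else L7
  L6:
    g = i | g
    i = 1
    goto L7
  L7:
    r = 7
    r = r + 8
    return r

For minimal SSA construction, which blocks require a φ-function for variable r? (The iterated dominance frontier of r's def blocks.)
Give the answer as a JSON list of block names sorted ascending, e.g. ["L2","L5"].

idom tree: L1←L0 L2←L1 L3←L2 L4←L3 L5←L4 L6←L3 L7←L1
Join-block Dom:
  L1: preds {L0,L2}: {L0} ∩ {L0,L1,L2} = {L0}; idom=L0
  L2: preds {L1,L3}: {L0,L1} ∩ {L0,L1,L2,L3} = {L0,L1}; idom=L1
  L6: preds {L3,L5}: {L0,L1,L2,L3} ∩ {L0,L1,L2,L3,L4,L5} = {L0,L1,L2,L3}; idom=L3
  L7: preds {L1,L5,L6}: {L0,L1} ∩ {L0,L1,L2,L3,L4,L5} ∩ {L0,L1,L2,L3,L6} = {L0,L1}; idom=L1

DF derivation:
  join L1 pred L0: · stop@L0
  join L1 pred L2: L2→L1 stop@L0
  join L2 pred L1: · stop@L1
  join L2 pred L3: L3→L2 stop@L1
  join L6 pred L3: · stop@L3
  join L6 pred L5: L5→L4 stop@L3
  join L7 pred L1: · stop@L1
  join L7 pred L5: L5→L4→L3→L2 stop@L1
  join L7 pred L6: L6→L3→L2 stop@L1
  DF(L0)=∅
  DF(L1)={L1}
  DF(L2)={L1,L2,L7}
  DF(L3)={L2,L7}
  DF(L4)={L6,L7}
  DF(L5)={L6,L7}
  DF(L6)={L7}
  DF(L7)=∅

φ for r: defs {L1,L2,L3,L4,L7}
  DF⁺ = {L1,L2,L6,L7}

Answer: ["L1", "L2", "L6", "L7"]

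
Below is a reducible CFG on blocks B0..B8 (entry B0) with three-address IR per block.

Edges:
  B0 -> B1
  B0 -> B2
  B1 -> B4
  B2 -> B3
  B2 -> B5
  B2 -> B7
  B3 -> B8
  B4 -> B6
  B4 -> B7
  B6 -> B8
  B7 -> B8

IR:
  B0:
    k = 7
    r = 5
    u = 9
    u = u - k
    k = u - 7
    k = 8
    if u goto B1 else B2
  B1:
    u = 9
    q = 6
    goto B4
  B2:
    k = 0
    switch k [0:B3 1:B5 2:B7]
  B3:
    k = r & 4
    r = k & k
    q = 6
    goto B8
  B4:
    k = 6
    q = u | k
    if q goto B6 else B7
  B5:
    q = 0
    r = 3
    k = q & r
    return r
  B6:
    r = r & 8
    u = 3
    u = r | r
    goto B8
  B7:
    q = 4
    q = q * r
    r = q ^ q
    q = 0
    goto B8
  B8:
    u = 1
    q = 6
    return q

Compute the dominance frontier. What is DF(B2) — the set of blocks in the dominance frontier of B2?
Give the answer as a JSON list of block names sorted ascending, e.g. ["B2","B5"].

idom tree: B1←B0 B2←B0 B3←B2 B4←B1 B5←B2 B6←B4 B7←B0 B8←B0
Dom∩ at merges:
  B7: preds {B2,B4}: {B0,B2} ∩ {B0,B1,B4} = {B0}; idom=B0
  B8: preds {B3,B6,B7}: {B0,B2,B3} ∩ {B0,B1,B4,B6} ∩ {B0,B7} = {B0}; idom=B0

DF derivation:
  join B7 pred B2: B2 stop@B0
  join B7 pred B4: B4→B1 stop@B0
  join B8 pred B3: B3→B2 stop@B0
  join B8 pred B6: B6→B4→B1 stop@B0
  join B8 pred B7: B7 stop@B0
  DF(B0)=∅
  DF(B1)={B7,B8}
  DF(B2)={B7,B8}
  DF(B3)={B8}
  DF(B4)={B7,B8}
  DF(B5)=∅
  DF(B6)={B8}
  DF(B7)={B8}
  DF(B8)=∅

DF(B2) = ["B7", "B8"]

Answer: ["B7", "B8"]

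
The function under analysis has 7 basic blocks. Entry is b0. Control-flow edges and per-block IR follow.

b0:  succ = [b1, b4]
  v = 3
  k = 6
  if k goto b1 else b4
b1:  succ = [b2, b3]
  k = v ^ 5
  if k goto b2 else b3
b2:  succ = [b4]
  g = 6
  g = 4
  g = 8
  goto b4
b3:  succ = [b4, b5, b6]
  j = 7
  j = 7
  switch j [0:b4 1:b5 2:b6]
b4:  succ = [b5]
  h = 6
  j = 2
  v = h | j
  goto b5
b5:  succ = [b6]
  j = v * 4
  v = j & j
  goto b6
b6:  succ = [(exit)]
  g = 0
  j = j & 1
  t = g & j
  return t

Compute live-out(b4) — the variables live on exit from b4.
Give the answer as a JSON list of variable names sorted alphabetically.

def/use:
  b0 def {k,v} use ∅
  b1 def {k} use {v}
  b2 def {g} use ∅
  b3 def {j} use ∅
  b4 def {h,j,v} use ∅
  b5 def {j,v} use {v}
  b6 def {g,j,t} use {j}

Backward fixpoint:
  b0 li=∅ lo={v}
  b1 li={v} lo={v}
  b2 li=∅ lo=∅
  b3 li={v} lo={j,v}
  b4 li=∅ lo={v}
  b5 li={v} lo={j}
  b6 li={j} lo=∅

live-out(b4) = ["v"]

Answer: ["v"]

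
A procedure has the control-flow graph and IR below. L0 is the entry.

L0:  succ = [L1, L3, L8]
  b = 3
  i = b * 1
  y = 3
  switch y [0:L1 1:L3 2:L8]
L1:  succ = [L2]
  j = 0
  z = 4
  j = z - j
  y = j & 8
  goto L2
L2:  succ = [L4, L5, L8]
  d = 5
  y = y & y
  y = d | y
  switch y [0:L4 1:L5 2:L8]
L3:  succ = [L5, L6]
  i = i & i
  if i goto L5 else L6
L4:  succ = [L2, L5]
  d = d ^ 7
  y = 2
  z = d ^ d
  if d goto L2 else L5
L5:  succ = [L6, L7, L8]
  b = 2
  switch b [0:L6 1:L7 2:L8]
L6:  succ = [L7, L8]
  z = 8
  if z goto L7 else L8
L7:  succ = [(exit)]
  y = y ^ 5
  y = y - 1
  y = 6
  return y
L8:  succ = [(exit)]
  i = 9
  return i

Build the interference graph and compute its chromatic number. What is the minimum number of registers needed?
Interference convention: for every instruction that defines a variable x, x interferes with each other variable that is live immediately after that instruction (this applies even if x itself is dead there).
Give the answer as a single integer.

Answer: 3

Working:
Block summaries:
  L0: {b,i,y} / ∅
  L1: {j,y,z} / ∅
  L2: {d,y} / {y}
  L3: {i} / {i}
  L4: {d,y,z} / {d}
  L5: {b} / ∅
  L6: {z} / ∅
  L7: {y} / {y}
  L8: {i} / ∅

Liveness:
  L0: in=∅ out={i,y}
  L1: in=∅ out={y}
  L2: in={y} out={d,y}
  L3: in={i,y} out={y}
  L4: in={d} out={y}
  L5: in={y} out={y}
  L6: in={y} out={y}
  L7: in={y} out=∅
  L8: in=∅ out=∅

Interference:
  b: {y}
  d: {y,z}
  i: {y}
  j: {z}
  y: {b,d,i,z}
  z: {d,j,y}

Colouring:
  {d,y,z} pairwise interfere (3-clique) ⇒ χ ≥ 3
  assign b→c1 d→c2 i→c1 j→c0 y→c0 z→c1 — no edge inside a register ⇒ χ ≤ 3
  χ = 3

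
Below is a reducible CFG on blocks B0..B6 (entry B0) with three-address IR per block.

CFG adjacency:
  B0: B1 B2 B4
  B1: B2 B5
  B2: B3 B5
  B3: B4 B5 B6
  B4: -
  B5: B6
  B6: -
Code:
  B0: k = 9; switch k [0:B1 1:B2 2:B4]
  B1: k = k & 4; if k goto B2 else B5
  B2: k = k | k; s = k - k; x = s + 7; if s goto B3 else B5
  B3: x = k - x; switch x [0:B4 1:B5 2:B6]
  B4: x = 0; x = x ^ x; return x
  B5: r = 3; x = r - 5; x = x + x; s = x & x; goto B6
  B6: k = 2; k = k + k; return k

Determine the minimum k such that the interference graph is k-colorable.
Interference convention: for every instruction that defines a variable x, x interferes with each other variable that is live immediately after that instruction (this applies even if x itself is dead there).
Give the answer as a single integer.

Per-block:
  B0: def={k} ue=∅
  B1: def={k} ue={k}
  B2: def={k,s,x} ue={k}
  B3: def={x} ue={k,x}
  B4: def={x} ue=∅
  B5: def={r,s,x} ue=∅
  B6: def={k} ue=∅

Liveness:
  B0 li=∅ lo={k}
  B1 li={k} lo={k}
  B2 li={k} lo={k,x}
  B3 li={k,x} lo=∅
  B4 li=∅ lo=∅
  B5 li=∅ lo=∅
  B6 li=∅ lo=∅

Interference:
  k: {s,x}
  r: ∅
  s: {k,x}
  x: {k,s}

Colouring:
  {k,s,x} pairwise interfere (3-clique) ⇒ χ ≥ 3
  assign k→r0 r→r0 s→r1 x→r2 — no edge inside a register ⇒ χ ≤ 3
  χ = 3

Answer: 3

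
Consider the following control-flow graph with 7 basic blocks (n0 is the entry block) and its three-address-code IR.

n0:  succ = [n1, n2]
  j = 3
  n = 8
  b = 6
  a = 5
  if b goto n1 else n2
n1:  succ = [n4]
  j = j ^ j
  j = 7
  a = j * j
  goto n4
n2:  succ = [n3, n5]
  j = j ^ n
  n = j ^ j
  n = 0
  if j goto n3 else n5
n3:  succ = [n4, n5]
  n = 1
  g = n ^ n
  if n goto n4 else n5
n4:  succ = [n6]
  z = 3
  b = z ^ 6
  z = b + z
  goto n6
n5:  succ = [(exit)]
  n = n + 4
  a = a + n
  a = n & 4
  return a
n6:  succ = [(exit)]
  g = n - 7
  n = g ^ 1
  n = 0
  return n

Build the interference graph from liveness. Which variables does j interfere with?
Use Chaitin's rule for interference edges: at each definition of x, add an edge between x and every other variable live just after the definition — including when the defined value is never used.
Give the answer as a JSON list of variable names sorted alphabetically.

def/use:
  n0 def {a,b,j,n} use ∅
  n1 def {a,j} use {j}
  n2 def {j,n} use {j,n}
  n3 def {g,n} use ∅
  n4 def {b,z} use ∅
  n5 def {a,n} use {a,n}
  n6 def {g,n} use {n}

Liveness:
  live n0: ∅→{a,j,n}
  live n1: {j,n}→{n}
  live n2: {a,j,n}→{a,n}
  live n3: {a}→{a,n}
  live n4: {n}→{n}
  live n5: {a,n}→∅
  live n6: {n}→∅

Interfere edges:
  a: {b,g,j,n}
  b: {a,j,n,z}
  g: {a,n}
  j: {a,b,n}
  n: {a,b,g,j,z}
  z: {b,n}

N(j) = ["a", "b", "n"]

Answer: ["a", "b", "n"]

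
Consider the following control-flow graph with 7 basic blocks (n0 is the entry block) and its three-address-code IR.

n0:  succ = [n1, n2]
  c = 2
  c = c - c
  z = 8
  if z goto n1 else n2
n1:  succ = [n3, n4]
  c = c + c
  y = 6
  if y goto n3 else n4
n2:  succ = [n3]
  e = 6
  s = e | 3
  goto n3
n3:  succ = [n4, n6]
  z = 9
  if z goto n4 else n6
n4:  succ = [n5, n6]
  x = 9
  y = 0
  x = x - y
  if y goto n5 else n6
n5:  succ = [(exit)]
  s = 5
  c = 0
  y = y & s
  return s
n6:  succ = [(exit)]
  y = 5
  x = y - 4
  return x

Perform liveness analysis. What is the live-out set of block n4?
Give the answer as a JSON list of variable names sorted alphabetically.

Per-block:
  n0: def={c,z} ue=∅
  n1: def={c,y} ue={c}
  n2: def={e,s} ue=∅
  n3: def={z} ue=∅
  n4: def={x,y} ue=∅
  n5: def={c,s,y} ue={y}
  n6: def={x,y} ue=∅

Live sets:
  n0: in=∅ out={c}
  n1: in={c} out=∅
  n2: in=∅ out=∅
  n3: in=∅ out=∅
  n4: in=∅ out={y}
  n5: in={y} out=∅
  n6: in=∅ out=∅

live-out(n4) = ["y"]

Answer: ["y"]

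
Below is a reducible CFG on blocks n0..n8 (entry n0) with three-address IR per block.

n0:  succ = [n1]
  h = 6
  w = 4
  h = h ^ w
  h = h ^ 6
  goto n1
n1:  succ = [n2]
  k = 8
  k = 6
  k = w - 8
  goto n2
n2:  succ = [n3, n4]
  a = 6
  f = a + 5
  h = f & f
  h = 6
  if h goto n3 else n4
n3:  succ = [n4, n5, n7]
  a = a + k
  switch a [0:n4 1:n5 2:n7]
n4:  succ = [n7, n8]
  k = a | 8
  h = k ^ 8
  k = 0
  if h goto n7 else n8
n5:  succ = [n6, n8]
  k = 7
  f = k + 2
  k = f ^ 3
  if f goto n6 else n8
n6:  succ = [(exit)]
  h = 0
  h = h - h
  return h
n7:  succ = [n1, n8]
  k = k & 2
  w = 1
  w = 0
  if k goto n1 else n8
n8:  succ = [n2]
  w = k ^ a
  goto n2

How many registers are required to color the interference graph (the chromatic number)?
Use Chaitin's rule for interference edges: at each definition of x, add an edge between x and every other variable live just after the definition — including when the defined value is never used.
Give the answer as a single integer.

Block summaries:
  n0: def={h,w} ue=∅
  n1: def={k} ue={w}
  n2: def={a,f,h} ue=∅
  n3: def={a} ue={a,k}
  n4: def={h,k} ue={a}
  n5: def={f,k} ue=∅
  n6: def={h} ue=∅
  n7: def={k,w} ue={k}
  n8: def={w} ue={a,k}

Live sets:
  live n0: ∅→{w}
  live n1: {w}→{k}
  live n2: {k}→{a,k}
  live n3: {a,k}→{a,k}
  live n4: {a}→{a,k}
  live n5: {a}→{a,k}
  live n6: ∅→∅
  live n7: {a,k}→{a,k,w}
  live n8: {a,k}→{k}

Conflict graph:
  a — {f,h,k,w}
  f — {a,k}
  h — {a,k,w}
  k — {a,f,h,w}
  w — {a,h,k}

Colouring:
  {a,h,k,w} pairwise interfere (4-clique) ⇒ χ ≥ 4
  assign a→r0 f→r2 h→r2 k→r1 w→r3 — no edge inside a register ⇒ χ ≤ 4
  χ = 4

Answer: 4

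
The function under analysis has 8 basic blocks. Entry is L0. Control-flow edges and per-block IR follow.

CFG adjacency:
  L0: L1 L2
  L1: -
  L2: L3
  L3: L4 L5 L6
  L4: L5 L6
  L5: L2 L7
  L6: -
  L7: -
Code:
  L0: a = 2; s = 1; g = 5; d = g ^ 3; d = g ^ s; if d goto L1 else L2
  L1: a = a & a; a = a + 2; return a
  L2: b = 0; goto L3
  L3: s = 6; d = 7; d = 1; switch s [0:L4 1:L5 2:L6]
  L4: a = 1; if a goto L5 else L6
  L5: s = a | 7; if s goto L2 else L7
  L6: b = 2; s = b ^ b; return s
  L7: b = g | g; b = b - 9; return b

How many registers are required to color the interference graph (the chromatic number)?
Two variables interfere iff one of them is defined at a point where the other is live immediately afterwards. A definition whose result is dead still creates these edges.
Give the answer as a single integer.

Per-block:
  L0: {a,d,g,s} / ∅
  L1: {a} / {a}
  L2: {b} / ∅
  L3: {d,s} / ∅
  L4: {a} / ∅
  L5: {s} / {a}
  L6: {b,s} / ∅
  L7: {b} / {g}

Backward fixpoint:
  live L0: ∅→{a,g}
  live L1: {a}→∅
  live L2: {a,g}→{a,g}
  live L3: {a,g}→{a,g}
  live L4: {g}→{a,g}
  live L5: {a,g}→{a,g}
  live L6: ∅→∅
  live L7: {g}→∅

Conflict graph:
  a↔{b,d,g,s}
  b↔{a,g}
  d↔{a,g,s}
  g↔{a,b,d,s}
  s↔{a,d,g}

Registers:
  lower bound: {a,d,g,s} mutually conflict ⇒ χ ≥ 4
  4-colouring: c0={a}  c1={g}  c2={b,d}  c3={s}
  χ = 4

Answer: 4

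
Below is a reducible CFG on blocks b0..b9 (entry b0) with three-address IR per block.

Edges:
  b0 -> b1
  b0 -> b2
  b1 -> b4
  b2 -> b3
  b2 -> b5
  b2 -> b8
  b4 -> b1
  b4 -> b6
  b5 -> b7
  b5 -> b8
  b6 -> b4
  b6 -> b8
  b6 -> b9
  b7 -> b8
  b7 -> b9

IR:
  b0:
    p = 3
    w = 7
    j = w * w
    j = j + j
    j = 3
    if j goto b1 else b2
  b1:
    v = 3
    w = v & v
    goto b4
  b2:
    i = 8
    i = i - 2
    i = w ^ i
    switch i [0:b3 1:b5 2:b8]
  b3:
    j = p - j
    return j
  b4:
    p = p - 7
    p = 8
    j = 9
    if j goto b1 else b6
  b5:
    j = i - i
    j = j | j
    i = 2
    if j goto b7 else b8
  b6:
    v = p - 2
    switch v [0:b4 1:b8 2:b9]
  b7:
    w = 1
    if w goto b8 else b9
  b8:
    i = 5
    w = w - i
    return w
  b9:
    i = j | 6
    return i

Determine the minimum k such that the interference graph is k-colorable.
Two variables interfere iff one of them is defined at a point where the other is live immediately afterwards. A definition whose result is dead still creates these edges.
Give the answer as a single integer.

Per-block:
  b0: def={j,p,w} ue=∅
  b1: def={v,w} ue=∅
  b2: def={i} ue={w}
  b3: def={j} ue={j,p}
  b4: def={j,p} ue={p}
  b5: def={i,j} ue={i}
  b6: def={v} ue={p}
  b7: def={w} ue=∅
  b8: def={i,w} ue={w}
  b9: def={i} ue={j}

Liveness:
  live b0: ∅→{j,p,w}
  live b1: {p}→{p,w}
  live b2: {j,p,w}→{i,j,p,w}
  live b3: {j,p}→∅
  live b4: {p,w}→{j,p,w}
  live b5: {i,w}→{j,w}
  live b6: {j,p,w}→{j,p,w}
  live b7: {j}→{j,w}
  live b8: {w}→∅
  live b9: {j}→∅

Interfere edges:
  i — {j,p,w}
  j — {i,p,v,w}
  p — {i,j,v,w}
  v — {j,p,w}
  w — {i,j,p,v}

Colouring:
  clique {i,j,p,w} ⇒ need ≥ 4
  4-colouring: r0={j}  r1={p}  r2={w}  r3={i,v}
  χ = 4

Answer: 4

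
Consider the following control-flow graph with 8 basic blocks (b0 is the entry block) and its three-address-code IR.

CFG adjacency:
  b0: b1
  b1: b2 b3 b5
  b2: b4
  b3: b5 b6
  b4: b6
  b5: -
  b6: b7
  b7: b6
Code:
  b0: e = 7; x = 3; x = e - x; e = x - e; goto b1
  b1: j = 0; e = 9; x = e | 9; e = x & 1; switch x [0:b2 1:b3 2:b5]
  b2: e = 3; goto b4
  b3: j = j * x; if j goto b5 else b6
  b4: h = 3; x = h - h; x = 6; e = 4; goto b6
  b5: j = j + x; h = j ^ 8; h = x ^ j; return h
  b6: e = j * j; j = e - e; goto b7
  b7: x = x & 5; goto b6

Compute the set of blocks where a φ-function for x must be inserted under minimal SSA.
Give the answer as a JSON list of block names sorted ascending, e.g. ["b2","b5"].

idom tree: b1←b0 b2←b1 b3←b1 b4←b2 b5←b1 b6←b1 b7←b6
Dom at joins:
  b5: preds {b1,b3}: {b0,b1} ∩ {b0,b1,b3} = {b0,b1}; idom=b1
  b6: preds {b3,b4,b7}: {b0,b1,b3} ∩ {b0,b1,b2,b4} ∩ {b0,b1,b6,b7} = {b0,b1}; idom=b1

DF derivation:
  join b5 pred b1: · stop@b1
  join b5 pred b3: b3 stop@b1
  join b6 pred b3: b3 stop@b1
  join b6 pred b4: b4→b2 stop@b1
  join b6 pred b7: b7→b6 stop@b1
  b0: DF=∅
  b1: DF=∅
  b2: DF={b6}
  b3: DF={b5,b6}
  b4: DF={b6}
  b5: DF=∅
  b6: DF={b6}
  b7: DF={b6}

φ for x: defs {b0,b1,b4,b7}
  DF⁺ = {b6}

Answer: ["b6"]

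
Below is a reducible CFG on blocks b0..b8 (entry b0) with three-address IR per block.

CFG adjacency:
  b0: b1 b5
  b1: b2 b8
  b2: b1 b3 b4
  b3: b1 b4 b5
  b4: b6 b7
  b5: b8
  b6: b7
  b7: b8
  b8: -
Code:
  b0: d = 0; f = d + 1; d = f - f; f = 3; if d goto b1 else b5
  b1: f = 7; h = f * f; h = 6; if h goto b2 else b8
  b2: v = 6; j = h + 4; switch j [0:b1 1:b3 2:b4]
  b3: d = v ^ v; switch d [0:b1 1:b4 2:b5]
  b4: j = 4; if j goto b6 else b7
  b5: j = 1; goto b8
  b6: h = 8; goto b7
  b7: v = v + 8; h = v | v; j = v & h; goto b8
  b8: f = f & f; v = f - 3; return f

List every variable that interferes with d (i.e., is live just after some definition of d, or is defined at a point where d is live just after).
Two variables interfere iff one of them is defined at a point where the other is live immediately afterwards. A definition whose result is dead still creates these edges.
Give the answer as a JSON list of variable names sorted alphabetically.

Block summaries:
  b0: {d,f} / ∅
  b1: {f,h} / ∅
  b2: {j,v} / {h}
  b3: {d} / {v}
  b4: {j} / ∅
  b5: {j} / ∅
  b6: {h} / ∅
  b7: {h,j,v} / {v}
  b8: {f,v} / {f}

Live sets:
  b0 li=∅ lo={f}
  b1 li=∅ lo={f,h}
  b2 li={f,h} lo={f,v}
  b3 li={f,v} lo={f,v}
  b4 li={f,v} lo={f,v}
  b5 li={f} lo={f}
  b6 li={f,v} lo={f,v}
  b7 li={f,v} lo={f}
  b8 li={f} lo=∅

Interference:
  d: {f,v}
  f: {d,h,j,v}
  h: {f,v}
  j: {f,v}
  v: {d,f,h,j}

N(d) = ["f", "v"]

Answer: ["f", "v"]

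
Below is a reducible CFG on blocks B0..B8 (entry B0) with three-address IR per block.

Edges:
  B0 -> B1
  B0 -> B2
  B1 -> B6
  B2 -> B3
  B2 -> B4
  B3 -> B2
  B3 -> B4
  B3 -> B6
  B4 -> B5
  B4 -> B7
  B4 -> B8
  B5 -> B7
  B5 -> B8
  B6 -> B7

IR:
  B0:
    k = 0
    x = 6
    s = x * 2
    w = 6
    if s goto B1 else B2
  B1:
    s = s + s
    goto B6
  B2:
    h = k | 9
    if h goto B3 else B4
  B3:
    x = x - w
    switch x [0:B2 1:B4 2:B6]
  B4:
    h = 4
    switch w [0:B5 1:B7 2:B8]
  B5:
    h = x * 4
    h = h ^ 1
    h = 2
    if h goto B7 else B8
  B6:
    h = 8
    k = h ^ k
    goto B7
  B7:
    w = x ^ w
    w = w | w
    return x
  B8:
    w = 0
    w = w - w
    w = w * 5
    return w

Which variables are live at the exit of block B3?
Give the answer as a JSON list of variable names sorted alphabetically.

def/use:
  B0 def {k,s,w,x} use ∅
  B1 def {s} use {s}
  B2 def {h} use {k}
  B3 def {x} use {w,x}
  B4 def {h} use {w}
  B5 def {h} use {x}
  B6 def {h,k} use {k}
  B7 def {w} use {w,x}
  B8 def {w} use ∅

Backward fixpoint:
  B0: in=∅ out={k,s,w,x}
  B1: in={k,s,w,x} out={k,w,x}
  B2: in={k,w,x} out={k,w,x}
  B3: in={k,w,x} out={k,w,x}
  B4: in={w,x} out={w,x}
  B5: in={w,x} out={w,x}
  B6: in={k,w,x} out={w,x}
  B7: in={w,x} out=∅
  B8: in=∅ out=∅

live-out(B3) = ["k", "w", "x"]

Answer: ["k", "w", "x"]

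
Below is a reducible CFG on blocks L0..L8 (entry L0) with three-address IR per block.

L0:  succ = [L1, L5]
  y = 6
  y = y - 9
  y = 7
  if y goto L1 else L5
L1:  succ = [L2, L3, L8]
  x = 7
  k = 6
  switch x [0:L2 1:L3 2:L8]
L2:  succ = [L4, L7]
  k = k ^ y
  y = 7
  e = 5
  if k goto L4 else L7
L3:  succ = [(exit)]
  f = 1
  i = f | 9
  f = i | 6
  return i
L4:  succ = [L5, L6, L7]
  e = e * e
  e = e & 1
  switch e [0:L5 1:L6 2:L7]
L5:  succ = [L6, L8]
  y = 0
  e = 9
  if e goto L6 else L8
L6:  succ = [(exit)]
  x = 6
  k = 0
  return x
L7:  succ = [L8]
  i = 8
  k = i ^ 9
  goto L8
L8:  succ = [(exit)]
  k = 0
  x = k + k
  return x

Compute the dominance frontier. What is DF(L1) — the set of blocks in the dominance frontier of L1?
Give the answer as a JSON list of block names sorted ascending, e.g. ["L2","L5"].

Answer: ["L5", "L6", "L8"]

Derivation:
idom tree: L1←L0 L2←L1 L3←L1 L4←L2 L5←L0 L6←L0 L7←L2 L8←L0
Join-block Dom:
  L5: preds {L0,L4}: {L0} ∩ {L0,L1,L2,L4} = {L0}; idom=L0
  L6: preds {L4,L5}: {L0,L1,L2,L4} ∩ {L0,L5} = {L0}; idom=L0
  L7: preds {L2,L4}: {L0,L1,L2} ∩ {L0,L1,L2,L4} = {L0,L1,L2}; idom=L2
  L8: preds {L1,L5,L7}: {L0,L1} ∩ {L0,L5} ∩ {L0,L1,L2,L7} = {L0}; idom=L0

DF walk-up:
  L5←L0: walk · to L0
  L5←L4: walk L4→L2→L1 to L0
  L6←L4: walk L4→L2→L1 to L0
  L6←L5: walk L5 to L0
  L7←L2: walk · to L2
  L7←L4: walk L4 to L2
  L8←L1: walk L1 to L0
  L8←L5: walk L5 to L0
  L8←L7: walk L7→L2→L1 to L0
  DF(L0)=∅
  DF(L1)={L5,L6,L8}
  DF(L2)={L5,L6,L8}
  DF(L3)=∅
  DF(L4)={L5,L6,L7}
  DF(L5)={L6,L8}
  DF(L6)=∅
  DF(L7)={L8}
  DF(L8)=∅

DF(L1) = ["L5", "L6", "L8"]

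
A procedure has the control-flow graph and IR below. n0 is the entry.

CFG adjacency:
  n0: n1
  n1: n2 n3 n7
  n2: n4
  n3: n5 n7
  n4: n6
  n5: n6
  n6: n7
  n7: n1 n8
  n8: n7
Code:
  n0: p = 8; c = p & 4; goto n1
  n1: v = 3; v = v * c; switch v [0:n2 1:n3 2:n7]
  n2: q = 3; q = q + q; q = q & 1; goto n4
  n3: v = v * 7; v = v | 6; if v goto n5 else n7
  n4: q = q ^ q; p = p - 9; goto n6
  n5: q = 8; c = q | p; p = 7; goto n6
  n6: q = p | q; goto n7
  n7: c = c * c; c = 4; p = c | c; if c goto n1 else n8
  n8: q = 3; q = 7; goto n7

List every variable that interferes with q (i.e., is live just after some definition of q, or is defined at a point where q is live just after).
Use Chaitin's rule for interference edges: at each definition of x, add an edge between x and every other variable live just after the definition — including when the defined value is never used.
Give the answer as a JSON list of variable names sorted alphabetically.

Block summaries:
  n0: {c,p} / ∅
  n1: {v} / {c}
  n2: {q} / ∅
  n3: {v} / {v}
  n4: {p,q} / {p,q}
  n5: {c,p,q} / {p}
  n6: {q} / {p,q}
  n7: {c,p} / {c}
  n8: {q} / ∅

Backward fixpoint:
  live n0: ∅→{c,p}
  live n1: {c,p}→{c,p,v}
  live n2: {c,p}→{c,p,q}
  live n3: {c,p,v}→{c,p}
  live n4: {c,p,q}→{c,p,q}
  live n5: {p}→{c,p,q}
  live n6: {c,p,q}→{c}
  live n7: {c}→{c,p}
  live n8: {c}→{c}

Interfere edges:
  c: {p,q,v}
  p: {c,q,v}
  q: {c,p}
  v: {c,p}

N(q) = ["c", "p"]

Answer: ["c", "p"]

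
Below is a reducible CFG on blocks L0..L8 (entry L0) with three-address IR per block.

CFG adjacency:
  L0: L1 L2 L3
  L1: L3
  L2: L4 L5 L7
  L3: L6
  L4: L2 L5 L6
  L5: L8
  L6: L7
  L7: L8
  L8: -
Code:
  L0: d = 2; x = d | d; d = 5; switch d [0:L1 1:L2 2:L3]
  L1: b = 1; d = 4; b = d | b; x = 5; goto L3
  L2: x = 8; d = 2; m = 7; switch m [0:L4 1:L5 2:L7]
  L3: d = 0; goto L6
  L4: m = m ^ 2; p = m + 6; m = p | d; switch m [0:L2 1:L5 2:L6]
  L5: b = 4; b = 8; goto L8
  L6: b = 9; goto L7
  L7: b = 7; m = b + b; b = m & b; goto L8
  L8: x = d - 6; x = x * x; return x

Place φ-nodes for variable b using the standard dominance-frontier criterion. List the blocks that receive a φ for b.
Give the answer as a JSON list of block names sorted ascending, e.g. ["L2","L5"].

Answer: ["L3", "L6", "L7", "L8"]

Analysis:
idom tree: L1←L0 L2←L0 L3←L0 L4←L2 L5←L2 L6←L0 L7←L0 L8←L0
Join-block Dom:
  L2: preds {L0,L4}: {L0} ∩ {L0,L2,L4} = {L0}; idom=L0
  L3: preds {L0,L1}: {L0} ∩ {L0,L1} = {L0}; idom=L0
  L5: preds {L2,L4}: {L0,L2} ∩ {L0,L2,L4} = {L0,L2}; idom=L2
  L6: preds {L3,L4}: {L0,L3} ∩ {L0,L2,L4} = {L0}; idom=L0
  L7: preds {L2,L6}: {L0,L2} ∩ {L0,L6} = {L0}; idom=L0
  L8: preds {L5,L7}: {L0,L2,L5} ∩ {L0,L7} = {L0}; idom=L0

Frontier:
  L2←L0: walk · to L0
  L2←L4: walk L4→L2 to L0
  L3←L0: walk · to L0
  L3←L1: walk L1 to L0
  L5←L2: walk · to L2
  L5←L4: walk L4 to L2
  L6←L3: walk L3 to L0
  L6←L4: walk L4→L2 to L0
  L7←L2: walk L2 to L0
  L7←L6: walk L6 to L0
  L8←L5: walk L5→L2 to L0
  L8←L7: walk L7 to L0
  L0: DF=∅
  L1: DF={L3}
  L2: DF={L2,L6,L7,L8}
  L3: DF={L6}
  L4: DF={L2,L5,L6}
  L5: DF={L8}
  L6: DF={L7}
  L7: DF={L8}
  L8: DF=∅

φ for b: defs {L1,L5,L6,L7}
  DF⁺ = {L3,L6,L7,L8}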